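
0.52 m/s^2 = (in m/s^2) 0.52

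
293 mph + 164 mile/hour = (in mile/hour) 457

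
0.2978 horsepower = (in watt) 222.1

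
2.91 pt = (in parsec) 3.327e-20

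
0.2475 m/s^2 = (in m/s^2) 0.2475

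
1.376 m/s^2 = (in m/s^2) 1.376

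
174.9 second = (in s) 174.9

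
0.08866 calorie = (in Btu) 0.0003516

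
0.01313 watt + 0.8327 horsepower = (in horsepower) 0.8327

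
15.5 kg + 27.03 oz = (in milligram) 1.627e+07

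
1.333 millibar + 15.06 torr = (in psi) 0.3105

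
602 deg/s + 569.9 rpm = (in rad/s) 70.19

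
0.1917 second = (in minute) 0.003195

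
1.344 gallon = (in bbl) 0.032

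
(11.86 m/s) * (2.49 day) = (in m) 2.552e+06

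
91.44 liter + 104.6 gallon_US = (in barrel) 3.066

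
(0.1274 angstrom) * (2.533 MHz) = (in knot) 6.273e-05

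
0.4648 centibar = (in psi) 0.06741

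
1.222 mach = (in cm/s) 4.161e+04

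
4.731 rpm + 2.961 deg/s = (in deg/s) 31.35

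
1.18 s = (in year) 3.742e-08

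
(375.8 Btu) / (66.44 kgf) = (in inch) 2.396e+04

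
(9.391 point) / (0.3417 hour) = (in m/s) 2.693e-06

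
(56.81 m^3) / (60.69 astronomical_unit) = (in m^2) 6.257e-12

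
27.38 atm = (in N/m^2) 2.774e+06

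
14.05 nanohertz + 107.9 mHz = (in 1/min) 6.474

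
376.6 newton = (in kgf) 38.4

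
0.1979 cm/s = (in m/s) 0.001979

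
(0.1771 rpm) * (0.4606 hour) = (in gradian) 1958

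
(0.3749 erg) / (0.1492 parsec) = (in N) 8.143e-24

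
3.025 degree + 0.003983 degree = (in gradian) 3.366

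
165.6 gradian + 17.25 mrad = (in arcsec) 5.401e+05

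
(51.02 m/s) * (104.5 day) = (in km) 4.606e+05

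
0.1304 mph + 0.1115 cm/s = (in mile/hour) 0.1329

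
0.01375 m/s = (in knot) 0.02673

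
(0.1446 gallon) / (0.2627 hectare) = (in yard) 2.279e-07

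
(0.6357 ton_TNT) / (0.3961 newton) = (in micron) 6.715e+15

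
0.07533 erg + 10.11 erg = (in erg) 10.19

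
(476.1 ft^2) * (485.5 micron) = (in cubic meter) 0.02147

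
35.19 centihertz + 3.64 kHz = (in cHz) 3.64e+05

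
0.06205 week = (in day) 0.4344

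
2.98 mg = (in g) 0.00298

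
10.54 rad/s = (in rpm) 100.6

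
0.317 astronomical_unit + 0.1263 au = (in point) 1.88e+14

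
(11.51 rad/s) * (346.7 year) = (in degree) 7.21e+12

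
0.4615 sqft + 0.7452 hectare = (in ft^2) 8.021e+04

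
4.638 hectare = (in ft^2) 4.992e+05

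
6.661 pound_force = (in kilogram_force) 3.021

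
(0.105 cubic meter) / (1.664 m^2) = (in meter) 0.0631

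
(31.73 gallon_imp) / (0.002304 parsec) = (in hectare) 2.029e-19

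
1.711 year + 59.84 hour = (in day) 627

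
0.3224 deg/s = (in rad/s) 0.005627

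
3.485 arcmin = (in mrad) 1.014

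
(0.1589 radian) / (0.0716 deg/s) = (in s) 127.2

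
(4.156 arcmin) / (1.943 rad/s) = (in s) 0.0006222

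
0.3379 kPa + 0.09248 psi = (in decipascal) 9755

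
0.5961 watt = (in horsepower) 0.0007994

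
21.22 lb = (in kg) 9.625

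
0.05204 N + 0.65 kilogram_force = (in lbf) 1.445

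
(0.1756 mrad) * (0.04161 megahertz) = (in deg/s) 418.6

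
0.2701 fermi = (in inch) 1.063e-14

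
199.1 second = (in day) 0.002304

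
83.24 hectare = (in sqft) 8.96e+06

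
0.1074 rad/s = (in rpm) 1.026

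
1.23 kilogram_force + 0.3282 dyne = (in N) 12.06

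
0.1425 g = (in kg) 0.0001425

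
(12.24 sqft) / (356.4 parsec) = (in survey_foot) 3.392e-19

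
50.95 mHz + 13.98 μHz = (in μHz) 5.096e+04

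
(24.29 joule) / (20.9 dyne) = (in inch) 4.576e+06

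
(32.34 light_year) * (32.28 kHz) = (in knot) 1.92e+22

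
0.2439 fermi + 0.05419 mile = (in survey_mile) 0.05419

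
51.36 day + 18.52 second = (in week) 7.337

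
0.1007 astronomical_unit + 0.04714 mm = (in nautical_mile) 8.134e+06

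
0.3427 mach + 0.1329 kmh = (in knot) 226.9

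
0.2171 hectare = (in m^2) 2171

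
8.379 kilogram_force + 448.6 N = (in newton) 530.8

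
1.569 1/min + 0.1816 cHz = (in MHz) 2.797e-08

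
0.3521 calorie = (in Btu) 0.001396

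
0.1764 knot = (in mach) 0.0002665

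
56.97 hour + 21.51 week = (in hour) 3671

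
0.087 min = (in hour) 0.00145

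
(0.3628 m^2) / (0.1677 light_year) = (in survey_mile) 1.421e-19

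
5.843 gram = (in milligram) 5843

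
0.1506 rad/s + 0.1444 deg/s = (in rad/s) 0.1531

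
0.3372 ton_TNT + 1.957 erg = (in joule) 1.411e+09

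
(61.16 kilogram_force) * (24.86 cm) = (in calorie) 35.64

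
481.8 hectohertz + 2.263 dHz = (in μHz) 4.818e+10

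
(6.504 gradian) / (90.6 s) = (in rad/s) 0.001128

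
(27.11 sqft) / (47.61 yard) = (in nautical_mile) 3.124e-05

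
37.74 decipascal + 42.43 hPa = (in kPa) 4.247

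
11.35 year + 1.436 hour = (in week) 591.8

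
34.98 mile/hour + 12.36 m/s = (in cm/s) 2800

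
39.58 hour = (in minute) 2375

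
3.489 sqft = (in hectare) 3.241e-05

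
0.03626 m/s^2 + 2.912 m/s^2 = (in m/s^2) 2.948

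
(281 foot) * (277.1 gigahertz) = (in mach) 6.97e+10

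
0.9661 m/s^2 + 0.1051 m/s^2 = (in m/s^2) 1.071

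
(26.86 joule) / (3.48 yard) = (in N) 8.441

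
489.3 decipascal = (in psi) 0.007097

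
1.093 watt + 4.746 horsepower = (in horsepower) 4.747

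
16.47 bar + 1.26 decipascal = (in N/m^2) 1.647e+06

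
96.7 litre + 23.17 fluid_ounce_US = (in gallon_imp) 21.42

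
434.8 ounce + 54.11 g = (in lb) 27.29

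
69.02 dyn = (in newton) 0.0006902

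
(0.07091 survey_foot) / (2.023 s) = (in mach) 3.138e-05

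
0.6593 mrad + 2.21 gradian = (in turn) 0.00563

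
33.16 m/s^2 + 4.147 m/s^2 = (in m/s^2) 37.31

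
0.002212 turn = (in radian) 0.0139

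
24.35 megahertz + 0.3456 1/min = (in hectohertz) 2.435e+05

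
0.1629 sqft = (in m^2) 0.01513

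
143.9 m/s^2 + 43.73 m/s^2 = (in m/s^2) 187.6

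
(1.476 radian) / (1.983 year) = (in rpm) 2.254e-07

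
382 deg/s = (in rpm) 63.67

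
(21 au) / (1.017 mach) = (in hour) 2.52e+06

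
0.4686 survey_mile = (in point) 2.138e+06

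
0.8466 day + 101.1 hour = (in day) 5.059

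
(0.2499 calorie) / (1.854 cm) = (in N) 56.4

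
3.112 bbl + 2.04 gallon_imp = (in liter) 504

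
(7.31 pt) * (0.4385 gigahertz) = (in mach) 3321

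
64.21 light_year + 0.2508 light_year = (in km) 6.098e+14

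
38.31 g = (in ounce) 1.351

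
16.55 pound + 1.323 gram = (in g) 7508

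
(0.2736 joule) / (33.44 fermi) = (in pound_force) 1.839e+12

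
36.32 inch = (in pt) 2615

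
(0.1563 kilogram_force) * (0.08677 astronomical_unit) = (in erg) 1.99e+17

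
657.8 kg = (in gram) 6.578e+05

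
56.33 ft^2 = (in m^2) 5.233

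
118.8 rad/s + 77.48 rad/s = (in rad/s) 196.3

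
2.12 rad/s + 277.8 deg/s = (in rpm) 66.54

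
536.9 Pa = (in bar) 0.005369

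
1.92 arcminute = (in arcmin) 1.92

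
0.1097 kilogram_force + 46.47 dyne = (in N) 1.076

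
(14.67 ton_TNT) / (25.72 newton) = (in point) 6.765e+12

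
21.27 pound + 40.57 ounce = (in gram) 1.08e+04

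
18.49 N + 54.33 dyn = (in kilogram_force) 1.886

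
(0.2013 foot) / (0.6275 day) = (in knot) 2.2e-06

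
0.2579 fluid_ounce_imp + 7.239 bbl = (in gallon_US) 304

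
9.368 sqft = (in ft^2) 9.368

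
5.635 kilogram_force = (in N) 55.26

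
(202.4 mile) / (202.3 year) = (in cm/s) 0.005106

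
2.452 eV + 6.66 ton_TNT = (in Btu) 2.641e+07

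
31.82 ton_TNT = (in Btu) 1.262e+08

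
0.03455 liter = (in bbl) 0.0002173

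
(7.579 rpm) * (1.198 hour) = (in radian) 3423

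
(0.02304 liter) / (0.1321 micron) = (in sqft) 1877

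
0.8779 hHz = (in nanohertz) 8.779e+10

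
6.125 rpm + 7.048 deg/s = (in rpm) 7.3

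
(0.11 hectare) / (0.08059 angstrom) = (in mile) 8.481e+10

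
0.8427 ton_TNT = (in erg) 3.526e+16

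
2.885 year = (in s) 9.098e+07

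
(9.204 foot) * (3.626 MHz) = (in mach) 2.987e+04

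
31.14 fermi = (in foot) 1.022e-13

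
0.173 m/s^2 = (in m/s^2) 0.173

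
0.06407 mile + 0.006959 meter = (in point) 2.923e+05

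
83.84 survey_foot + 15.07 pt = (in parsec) 8.283e-16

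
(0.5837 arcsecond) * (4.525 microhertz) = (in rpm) 1.223e-10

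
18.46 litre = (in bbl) 0.1161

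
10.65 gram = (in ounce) 0.3757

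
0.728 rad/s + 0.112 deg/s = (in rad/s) 0.73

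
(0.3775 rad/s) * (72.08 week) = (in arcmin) 5.657e+10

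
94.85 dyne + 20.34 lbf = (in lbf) 20.34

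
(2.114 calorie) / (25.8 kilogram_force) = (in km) 3.496e-05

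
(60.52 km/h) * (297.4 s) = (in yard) 5468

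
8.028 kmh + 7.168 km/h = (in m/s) 4.221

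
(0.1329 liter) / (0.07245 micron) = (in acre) 0.4533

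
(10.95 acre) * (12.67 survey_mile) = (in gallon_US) 2.387e+11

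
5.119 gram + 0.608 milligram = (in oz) 0.1806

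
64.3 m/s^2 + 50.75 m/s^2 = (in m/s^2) 115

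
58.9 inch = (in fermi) 1.496e+15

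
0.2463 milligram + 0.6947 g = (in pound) 0.001532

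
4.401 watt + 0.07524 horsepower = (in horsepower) 0.08114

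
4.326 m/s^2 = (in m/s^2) 4.326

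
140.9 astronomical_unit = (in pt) 5.975e+16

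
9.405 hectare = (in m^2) 9.405e+04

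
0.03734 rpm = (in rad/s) 0.00391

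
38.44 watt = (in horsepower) 0.05155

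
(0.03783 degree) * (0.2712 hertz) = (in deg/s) 0.01026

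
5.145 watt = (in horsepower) 0.0069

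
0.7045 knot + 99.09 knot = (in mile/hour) 114.8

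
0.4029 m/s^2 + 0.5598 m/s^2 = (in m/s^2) 0.9627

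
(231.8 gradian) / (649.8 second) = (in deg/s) 0.3211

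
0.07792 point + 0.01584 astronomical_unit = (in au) 0.01584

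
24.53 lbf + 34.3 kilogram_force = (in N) 445.5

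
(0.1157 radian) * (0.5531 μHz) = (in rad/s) 6.399e-08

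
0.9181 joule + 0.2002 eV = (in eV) 5.73e+18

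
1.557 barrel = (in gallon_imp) 54.45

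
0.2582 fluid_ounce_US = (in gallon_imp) 0.00168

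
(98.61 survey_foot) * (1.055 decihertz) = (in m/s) 3.171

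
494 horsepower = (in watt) 3.684e+05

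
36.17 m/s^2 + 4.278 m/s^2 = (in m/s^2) 40.45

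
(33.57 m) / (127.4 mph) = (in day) 6.822e-06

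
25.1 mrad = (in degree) 1.438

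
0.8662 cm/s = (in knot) 0.01684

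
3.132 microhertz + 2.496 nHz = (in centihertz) 0.0003134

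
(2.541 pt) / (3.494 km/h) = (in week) 1.527e-09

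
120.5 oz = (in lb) 7.531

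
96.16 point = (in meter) 0.03392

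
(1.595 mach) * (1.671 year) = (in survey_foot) 9.39e+10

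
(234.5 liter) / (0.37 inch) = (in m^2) 24.95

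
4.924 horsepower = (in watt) 3672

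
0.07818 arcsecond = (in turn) 6.032e-08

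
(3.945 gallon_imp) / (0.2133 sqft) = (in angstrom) 9.05e+09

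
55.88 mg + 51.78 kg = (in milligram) 5.178e+07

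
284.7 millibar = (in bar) 0.2847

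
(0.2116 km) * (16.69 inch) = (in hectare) 0.00897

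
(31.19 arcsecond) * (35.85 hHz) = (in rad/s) 0.5421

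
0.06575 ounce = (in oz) 0.06575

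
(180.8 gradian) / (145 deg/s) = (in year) 3.558e-08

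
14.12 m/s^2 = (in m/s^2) 14.12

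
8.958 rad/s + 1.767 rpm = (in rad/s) 9.143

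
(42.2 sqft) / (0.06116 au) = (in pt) 1.215e-06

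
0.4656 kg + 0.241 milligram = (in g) 465.6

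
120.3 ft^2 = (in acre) 0.002762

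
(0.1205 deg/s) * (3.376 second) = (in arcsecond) 1465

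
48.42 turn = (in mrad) 3.042e+05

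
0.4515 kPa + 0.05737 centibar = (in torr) 3.817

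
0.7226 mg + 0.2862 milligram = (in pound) 2.224e-06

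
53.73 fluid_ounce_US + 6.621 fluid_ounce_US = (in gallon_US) 0.4715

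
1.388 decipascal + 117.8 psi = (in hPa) 8122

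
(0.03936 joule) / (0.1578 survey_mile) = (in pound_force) 3.484e-05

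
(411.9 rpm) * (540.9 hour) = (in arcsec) 1.732e+13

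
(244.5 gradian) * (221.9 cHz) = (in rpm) 81.38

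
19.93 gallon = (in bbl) 0.4745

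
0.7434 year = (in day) 271.3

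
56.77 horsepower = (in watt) 4.233e+04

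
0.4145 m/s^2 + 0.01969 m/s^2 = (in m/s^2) 0.4342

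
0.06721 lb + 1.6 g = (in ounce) 1.132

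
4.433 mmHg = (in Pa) 591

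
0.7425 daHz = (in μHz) 7.425e+06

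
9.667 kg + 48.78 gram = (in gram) 9716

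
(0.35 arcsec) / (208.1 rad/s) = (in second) 8.154e-09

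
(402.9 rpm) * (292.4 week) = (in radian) 7.461e+09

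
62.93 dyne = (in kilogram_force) 6.417e-05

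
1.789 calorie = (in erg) 7.485e+07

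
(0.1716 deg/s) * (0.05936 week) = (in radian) 107.5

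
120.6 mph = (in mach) 0.1583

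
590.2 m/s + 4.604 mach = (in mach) 6.337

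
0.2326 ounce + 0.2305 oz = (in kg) 0.01313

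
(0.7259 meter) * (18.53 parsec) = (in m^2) 4.151e+17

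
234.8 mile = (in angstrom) 3.779e+15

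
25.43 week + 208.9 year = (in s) 6.603e+09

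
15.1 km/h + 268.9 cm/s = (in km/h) 24.78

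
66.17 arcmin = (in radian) 0.01925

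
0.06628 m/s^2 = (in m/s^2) 0.06628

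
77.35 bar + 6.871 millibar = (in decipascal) 7.736e+07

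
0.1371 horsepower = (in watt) 102.2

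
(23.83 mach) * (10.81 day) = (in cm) 7.578e+11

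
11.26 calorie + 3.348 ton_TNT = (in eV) 8.743e+28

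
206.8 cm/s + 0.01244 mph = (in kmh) 7.465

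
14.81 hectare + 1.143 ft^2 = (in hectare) 14.81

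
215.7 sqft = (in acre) 0.004952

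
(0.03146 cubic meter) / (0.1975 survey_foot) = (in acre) 0.0001291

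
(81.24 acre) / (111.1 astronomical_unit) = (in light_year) 2.091e-24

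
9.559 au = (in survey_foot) 4.692e+12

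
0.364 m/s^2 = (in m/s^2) 0.364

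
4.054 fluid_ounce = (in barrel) 0.0007541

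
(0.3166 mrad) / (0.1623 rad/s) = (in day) 2.258e-08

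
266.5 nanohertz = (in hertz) 2.665e-07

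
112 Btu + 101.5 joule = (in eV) 7.382e+23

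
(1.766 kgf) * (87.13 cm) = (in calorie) 3.607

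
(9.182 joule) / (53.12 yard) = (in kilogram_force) 0.01928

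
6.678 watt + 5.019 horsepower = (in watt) 3749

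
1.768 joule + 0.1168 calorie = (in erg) 2.257e+07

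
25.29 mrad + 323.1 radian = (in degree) 1.851e+04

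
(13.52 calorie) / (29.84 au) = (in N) 1.267e-11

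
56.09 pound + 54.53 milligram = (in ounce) 897.4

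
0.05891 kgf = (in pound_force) 0.1299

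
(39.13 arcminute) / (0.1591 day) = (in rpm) 7.907e-06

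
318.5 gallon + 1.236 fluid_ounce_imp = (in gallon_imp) 265.2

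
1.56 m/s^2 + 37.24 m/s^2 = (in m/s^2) 38.8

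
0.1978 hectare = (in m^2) 1978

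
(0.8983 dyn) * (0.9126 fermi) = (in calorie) 1.959e-21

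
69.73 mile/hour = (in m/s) 31.17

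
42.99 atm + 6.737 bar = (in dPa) 5.03e+07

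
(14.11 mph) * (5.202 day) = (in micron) 2.835e+12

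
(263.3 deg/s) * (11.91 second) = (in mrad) 5.473e+04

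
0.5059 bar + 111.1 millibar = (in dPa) 6.17e+05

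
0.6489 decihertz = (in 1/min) 3.893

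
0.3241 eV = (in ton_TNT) 1.241e-29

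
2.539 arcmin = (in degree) 0.04232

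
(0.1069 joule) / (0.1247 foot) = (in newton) 2.813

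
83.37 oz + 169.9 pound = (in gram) 7.943e+04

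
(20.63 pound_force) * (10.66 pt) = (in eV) 2.154e+18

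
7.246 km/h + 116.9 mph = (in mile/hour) 121.4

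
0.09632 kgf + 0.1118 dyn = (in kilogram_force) 0.09632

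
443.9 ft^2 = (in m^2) 41.24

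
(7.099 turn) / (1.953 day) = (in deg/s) 0.01515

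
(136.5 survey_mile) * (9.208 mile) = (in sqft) 3.504e+10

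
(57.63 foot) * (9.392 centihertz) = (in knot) 3.207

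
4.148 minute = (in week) 0.0004115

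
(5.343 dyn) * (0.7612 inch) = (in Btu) 9.791e-10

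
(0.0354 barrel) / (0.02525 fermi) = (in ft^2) 2.399e+15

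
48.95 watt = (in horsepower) 0.06564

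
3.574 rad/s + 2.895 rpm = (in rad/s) 3.877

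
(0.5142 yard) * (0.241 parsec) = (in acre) 8.64e+11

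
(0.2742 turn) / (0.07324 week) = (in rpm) 0.0003714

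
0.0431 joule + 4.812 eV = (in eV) 2.69e+17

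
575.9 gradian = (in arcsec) 1.866e+06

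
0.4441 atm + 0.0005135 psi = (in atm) 0.4441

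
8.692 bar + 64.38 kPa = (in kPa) 933.6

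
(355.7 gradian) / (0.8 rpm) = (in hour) 0.01853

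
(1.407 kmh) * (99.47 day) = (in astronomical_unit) 2.245e-05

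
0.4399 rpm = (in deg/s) 2.639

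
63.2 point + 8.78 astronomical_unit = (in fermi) 1.313e+27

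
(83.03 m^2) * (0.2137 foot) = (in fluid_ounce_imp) 1.903e+05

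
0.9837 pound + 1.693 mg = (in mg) 4.462e+05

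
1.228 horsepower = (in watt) 915.7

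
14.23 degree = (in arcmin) 853.8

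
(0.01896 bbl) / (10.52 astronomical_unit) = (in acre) 4.733e-19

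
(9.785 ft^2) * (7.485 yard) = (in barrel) 39.13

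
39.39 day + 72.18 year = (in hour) 6.332e+05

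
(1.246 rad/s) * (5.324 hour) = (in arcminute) 8.21e+07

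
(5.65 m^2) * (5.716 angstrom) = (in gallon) 8.532e-07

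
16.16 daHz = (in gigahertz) 1.616e-07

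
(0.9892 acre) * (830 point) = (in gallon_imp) 2.578e+05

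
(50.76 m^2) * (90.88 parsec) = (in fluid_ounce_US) 4.813e+24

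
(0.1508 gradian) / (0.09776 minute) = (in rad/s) 0.0004038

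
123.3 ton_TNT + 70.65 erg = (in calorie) 1.233e+11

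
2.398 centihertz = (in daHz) 0.002398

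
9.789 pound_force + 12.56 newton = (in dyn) 5.61e+06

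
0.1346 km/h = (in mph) 0.08364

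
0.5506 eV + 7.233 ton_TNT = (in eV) 1.889e+29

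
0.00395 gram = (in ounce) 0.0001393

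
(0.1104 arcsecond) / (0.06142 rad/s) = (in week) 1.441e-11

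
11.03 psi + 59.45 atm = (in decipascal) 6.1e+07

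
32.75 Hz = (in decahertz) 3.275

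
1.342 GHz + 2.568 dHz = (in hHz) 1.342e+07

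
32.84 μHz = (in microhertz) 32.84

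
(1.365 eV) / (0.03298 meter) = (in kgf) 6.762e-19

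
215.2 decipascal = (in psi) 0.003121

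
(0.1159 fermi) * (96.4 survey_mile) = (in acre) 4.443e-15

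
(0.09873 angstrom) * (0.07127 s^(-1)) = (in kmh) 2.533e-12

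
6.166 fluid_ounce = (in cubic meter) 0.0001824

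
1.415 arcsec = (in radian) 6.86e-06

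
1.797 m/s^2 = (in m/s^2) 1.797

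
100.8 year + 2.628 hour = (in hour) 8.83e+05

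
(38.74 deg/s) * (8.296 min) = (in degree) 1.928e+04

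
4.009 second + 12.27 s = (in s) 16.28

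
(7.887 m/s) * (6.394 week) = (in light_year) 3.224e-09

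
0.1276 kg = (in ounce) 4.501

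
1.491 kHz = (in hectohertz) 14.91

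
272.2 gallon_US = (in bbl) 6.481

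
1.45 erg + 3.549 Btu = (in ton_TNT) 8.949e-07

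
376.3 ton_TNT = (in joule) 1.574e+12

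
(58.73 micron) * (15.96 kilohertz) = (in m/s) 0.9373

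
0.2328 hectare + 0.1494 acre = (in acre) 0.7247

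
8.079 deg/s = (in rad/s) 0.141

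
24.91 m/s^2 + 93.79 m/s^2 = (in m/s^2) 118.7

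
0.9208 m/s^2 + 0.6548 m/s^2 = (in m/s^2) 1.576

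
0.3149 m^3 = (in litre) 314.9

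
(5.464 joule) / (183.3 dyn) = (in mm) 2.981e+06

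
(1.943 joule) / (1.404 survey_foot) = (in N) 4.54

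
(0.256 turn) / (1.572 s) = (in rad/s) 1.023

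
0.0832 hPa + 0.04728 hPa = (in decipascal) 130.5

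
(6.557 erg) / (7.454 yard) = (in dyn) 0.00962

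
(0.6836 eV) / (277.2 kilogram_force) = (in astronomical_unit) 2.693e-34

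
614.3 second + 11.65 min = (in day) 0.0152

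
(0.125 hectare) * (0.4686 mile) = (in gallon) 2.49e+08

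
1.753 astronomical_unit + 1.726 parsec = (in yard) 5.824e+16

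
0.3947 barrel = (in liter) 62.75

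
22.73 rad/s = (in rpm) 217.1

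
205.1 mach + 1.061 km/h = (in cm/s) 6.984e+06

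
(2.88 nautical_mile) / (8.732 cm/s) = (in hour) 16.97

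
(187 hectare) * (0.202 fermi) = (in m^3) 3.777e-10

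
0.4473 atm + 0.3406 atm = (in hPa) 798.3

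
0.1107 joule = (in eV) 6.909e+17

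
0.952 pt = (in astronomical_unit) 2.245e-15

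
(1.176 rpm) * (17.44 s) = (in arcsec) 4.43e+05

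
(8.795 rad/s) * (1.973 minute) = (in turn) 165.7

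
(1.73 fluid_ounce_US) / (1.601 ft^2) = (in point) 0.975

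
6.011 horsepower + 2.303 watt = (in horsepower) 6.014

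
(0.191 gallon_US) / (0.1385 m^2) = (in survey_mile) 3.244e-06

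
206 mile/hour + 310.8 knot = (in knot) 489.8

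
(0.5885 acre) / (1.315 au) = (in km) 1.211e-11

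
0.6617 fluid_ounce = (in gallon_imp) 0.004305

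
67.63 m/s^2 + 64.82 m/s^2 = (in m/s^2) 132.4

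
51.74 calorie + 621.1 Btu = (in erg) 6.555e+12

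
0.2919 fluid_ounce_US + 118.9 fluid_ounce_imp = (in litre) 3.387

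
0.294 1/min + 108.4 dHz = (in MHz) 1.084e-05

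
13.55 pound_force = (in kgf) 6.146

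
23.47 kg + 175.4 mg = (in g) 2.347e+04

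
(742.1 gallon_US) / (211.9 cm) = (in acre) 0.0003276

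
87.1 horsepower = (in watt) 6.495e+04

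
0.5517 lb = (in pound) 0.5517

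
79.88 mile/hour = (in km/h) 128.6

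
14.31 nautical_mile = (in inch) 1.043e+06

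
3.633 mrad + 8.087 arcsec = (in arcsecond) 757.4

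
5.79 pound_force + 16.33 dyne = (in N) 25.76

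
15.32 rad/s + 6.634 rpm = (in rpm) 152.9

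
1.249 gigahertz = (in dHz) 1.249e+10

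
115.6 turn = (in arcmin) 2.497e+06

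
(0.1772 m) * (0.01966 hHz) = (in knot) 0.6772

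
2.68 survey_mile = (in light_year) 4.559e-13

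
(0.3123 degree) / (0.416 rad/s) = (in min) 0.0002184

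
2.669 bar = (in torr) 2002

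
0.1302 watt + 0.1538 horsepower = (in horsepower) 0.154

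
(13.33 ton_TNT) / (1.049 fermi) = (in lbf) 1.195e+25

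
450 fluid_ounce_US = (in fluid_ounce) 450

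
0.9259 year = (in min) 4.867e+05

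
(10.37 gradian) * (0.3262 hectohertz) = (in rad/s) 5.314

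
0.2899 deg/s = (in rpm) 0.04832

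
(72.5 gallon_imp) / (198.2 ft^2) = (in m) 0.0179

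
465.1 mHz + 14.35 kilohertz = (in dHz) 1.435e+05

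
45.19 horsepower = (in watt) 3.37e+04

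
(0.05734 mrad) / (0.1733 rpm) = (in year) 1.002e-10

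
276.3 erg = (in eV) 1.725e+14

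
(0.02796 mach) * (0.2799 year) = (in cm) 8.404e+09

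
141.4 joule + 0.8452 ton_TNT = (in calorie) 8.452e+08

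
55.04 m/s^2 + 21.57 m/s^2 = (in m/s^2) 76.61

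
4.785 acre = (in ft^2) 2.084e+05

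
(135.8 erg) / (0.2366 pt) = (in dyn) 1.627e+04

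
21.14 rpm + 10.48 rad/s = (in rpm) 121.2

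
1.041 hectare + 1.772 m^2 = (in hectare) 1.041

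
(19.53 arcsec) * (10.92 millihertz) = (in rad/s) 1.034e-06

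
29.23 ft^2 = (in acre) 0.000671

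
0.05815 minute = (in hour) 0.0009692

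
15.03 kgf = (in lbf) 33.14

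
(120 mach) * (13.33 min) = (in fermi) 3.268e+22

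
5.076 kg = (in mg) 5.076e+06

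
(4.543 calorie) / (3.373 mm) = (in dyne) 5.635e+08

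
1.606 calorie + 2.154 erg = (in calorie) 1.606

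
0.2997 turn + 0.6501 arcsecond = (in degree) 107.9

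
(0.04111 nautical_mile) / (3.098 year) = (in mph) 1.743e-06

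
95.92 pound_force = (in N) 426.7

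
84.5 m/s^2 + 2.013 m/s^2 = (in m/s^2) 86.51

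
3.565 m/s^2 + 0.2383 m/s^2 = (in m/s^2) 3.803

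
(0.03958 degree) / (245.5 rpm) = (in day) 3.11e-10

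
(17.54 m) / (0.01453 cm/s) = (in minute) 2012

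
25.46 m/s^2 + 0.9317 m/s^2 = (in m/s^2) 26.39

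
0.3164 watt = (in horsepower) 0.0004243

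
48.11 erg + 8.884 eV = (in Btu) 4.56e-09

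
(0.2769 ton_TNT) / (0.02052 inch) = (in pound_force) 4.997e+11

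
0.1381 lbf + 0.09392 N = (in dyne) 7.082e+04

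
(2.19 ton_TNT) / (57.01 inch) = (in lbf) 1.423e+09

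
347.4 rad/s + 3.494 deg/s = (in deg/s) 1.991e+04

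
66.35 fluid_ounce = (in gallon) 0.5184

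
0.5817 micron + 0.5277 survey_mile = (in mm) 8.493e+05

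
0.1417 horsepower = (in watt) 105.7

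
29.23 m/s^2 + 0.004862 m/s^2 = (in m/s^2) 29.23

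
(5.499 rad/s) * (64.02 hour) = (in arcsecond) 2.614e+11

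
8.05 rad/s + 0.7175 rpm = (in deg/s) 465.5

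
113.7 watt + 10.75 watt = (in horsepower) 0.1669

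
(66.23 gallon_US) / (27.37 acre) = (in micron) 2.263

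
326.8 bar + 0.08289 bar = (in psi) 4741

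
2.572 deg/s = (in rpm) 0.4287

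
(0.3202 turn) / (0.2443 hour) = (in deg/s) 0.1311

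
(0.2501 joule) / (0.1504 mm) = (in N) 1663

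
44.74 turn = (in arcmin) 9.664e+05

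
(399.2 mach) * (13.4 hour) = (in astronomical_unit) 0.04383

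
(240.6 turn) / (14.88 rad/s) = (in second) 101.6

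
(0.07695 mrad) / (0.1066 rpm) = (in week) 1.14e-08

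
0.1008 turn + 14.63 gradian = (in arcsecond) 1.78e+05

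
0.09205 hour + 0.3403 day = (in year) 0.0009428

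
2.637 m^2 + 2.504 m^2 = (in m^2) 5.141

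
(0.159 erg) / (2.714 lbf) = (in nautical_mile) 7.111e-13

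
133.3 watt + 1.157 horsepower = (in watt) 996.1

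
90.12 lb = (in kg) 40.88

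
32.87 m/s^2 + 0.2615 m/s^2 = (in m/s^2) 33.13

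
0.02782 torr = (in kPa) 0.003709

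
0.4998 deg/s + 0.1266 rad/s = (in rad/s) 0.1353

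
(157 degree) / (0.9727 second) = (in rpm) 26.9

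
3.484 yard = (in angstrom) 3.186e+10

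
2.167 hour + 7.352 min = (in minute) 137.4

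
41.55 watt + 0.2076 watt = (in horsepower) 0.056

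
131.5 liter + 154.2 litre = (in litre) 285.7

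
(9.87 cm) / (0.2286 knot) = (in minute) 0.01399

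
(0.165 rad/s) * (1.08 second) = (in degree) 10.21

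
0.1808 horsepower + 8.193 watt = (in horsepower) 0.1918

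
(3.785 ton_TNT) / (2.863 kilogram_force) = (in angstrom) 5.64e+18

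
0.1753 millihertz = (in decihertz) 0.001753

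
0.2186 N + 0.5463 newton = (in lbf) 0.172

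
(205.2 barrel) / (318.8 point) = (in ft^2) 3122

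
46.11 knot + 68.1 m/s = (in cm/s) 9182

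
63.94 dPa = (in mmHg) 0.04796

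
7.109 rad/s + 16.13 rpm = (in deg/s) 504.1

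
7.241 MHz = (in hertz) 7.241e+06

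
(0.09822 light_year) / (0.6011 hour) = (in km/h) 1.546e+12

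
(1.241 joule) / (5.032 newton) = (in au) 1.649e-12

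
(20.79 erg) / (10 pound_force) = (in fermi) 4.674e+07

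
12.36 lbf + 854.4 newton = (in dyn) 9.094e+07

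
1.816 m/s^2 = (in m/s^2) 1.816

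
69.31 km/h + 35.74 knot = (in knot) 73.16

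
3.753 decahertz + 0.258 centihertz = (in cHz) 3753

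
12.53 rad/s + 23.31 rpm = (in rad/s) 14.97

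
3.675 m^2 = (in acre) 0.0009081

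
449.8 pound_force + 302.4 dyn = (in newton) 2001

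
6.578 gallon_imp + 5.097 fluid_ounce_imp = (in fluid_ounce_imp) 1058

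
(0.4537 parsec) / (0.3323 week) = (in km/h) 2.508e+11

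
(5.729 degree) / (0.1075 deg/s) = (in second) 53.29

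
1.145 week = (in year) 0.02196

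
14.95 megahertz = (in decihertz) 1.495e+08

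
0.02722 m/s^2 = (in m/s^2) 0.02722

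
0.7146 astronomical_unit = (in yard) 1.169e+11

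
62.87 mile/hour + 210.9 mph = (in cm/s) 1.224e+04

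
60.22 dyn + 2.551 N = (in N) 2.552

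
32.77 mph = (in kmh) 52.74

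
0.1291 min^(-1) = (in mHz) 2.152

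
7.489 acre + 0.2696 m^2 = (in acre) 7.489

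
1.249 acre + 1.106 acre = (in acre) 2.355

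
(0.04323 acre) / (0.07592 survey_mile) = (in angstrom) 1.432e+10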